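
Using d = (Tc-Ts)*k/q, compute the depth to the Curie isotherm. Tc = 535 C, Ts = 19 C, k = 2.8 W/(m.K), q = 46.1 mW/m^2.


T_Curie - T_surf = 535 - 19 = 516 C
Convert q to W/m^2: 46.1 mW/m^2 = 0.0461 W/m^2
d = 516 * 2.8 / 0.0461 = 31340.56 m

31340.56


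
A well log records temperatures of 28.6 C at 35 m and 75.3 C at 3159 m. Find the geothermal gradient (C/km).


dT = 75.3 - 28.6 = 46.7 C
dz = 3159 - 35 = 3124 m
gradient = dT/dz * 1000 = 46.7/3124 * 1000 = 14.9488 C/km

14.9488


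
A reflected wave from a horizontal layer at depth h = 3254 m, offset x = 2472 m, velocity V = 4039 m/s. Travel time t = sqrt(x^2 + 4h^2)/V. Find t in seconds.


x^2 + 4h^2 = 2472^2 + 4*3254^2 = 6110784 + 42354064 = 48464848
sqrt(48464848) = 6961.6699
t = 6961.6699 / 4039 = 1.7236 s

1.7236


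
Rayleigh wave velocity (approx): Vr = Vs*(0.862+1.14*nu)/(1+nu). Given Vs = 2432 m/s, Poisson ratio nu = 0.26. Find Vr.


Numerator factor = 0.862 + 1.14*0.26 = 1.1584
Denominator = 1 + 0.26 = 1.26
Vr = 2432 * 1.1584 / 1.26 = 2235.9 m/s

2235.9


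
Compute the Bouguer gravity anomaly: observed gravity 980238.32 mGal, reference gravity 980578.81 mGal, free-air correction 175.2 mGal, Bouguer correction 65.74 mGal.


BA = g_obs - g_ref + FAC - BC
= 980238.32 - 980578.81 + 175.2 - 65.74
= -231.03 mGal

-231.03


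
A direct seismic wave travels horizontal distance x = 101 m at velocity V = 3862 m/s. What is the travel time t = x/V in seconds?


t = x / V
= 101 / 3862
= 0.0262 s

0.0262


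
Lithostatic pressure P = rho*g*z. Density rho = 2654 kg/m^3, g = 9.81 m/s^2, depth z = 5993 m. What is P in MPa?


P = rho * g * z / 1e6
= 2654 * 9.81 * 5993 / 1e6
= 156032189.82 / 1e6
= 156.0322 MPa

156.0322


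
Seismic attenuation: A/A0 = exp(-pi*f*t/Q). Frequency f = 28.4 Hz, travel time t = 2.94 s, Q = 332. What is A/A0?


pi*f*t/Q = pi*28.4*2.94/332 = 0.790092
A/A0 = exp(-0.790092) = 0.453803

0.453803


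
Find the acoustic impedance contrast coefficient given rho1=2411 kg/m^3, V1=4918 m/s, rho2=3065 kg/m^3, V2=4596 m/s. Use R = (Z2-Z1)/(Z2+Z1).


Z1 = 2411 * 4918 = 11857298
Z2 = 3065 * 4596 = 14086740
R = (14086740 - 11857298) / (14086740 + 11857298) = 2229442 / 25944038 = 0.0859

0.0859


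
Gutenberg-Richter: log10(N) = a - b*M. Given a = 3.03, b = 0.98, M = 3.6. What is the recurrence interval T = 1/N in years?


log10(N) = 3.03 - 0.98*3.6 = -0.498
N = 10^-0.498 = 0.317687
T = 1/N = 1/0.317687 = 3.1477 years

3.1477


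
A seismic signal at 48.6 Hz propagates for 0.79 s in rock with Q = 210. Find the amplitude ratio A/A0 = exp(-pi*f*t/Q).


pi*f*t/Q = pi*48.6*0.79/210 = 0.574373
A/A0 = exp(-0.574373) = 0.563058

0.563058


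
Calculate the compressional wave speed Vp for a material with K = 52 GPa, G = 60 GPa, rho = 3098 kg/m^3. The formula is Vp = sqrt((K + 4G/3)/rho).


First compute the effective modulus:
K + 4G/3 = 52e9 + 4*60e9/3 = 132000000000.0 Pa
Then divide by density:
132000000000.0 / 3098 = 42608134.2802 Pa/(kg/m^3)
Take the square root:
Vp = sqrt(42608134.2802) = 6527.49 m/s

6527.49


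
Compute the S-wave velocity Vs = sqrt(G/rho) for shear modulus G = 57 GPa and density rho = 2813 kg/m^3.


Convert G to Pa: G = 57e9 Pa
Compute G/rho = 57e9 / 2813 = 20263064.3441
Vs = sqrt(20263064.3441) = 4501.45 m/s

4501.45


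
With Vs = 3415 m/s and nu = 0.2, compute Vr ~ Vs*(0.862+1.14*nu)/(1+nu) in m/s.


Numerator factor = 0.862 + 1.14*0.2 = 1.09
Denominator = 1 + 0.2 = 1.2
Vr = 3415 * 1.09 / 1.2 = 3101.96 m/s

3101.96


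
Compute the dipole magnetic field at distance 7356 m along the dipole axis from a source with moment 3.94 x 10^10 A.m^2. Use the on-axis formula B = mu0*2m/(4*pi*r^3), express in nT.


m = 3.94 x 10^10 = 39400000000 A.m^2
2m = 78800000000 A.m^2
r^3 = 7356^3 = 398038574016
B = (4pi*10^-7) * 78800000000 / (4*pi * 398038574016) * 1e9
= 99023.000441 / 5001900239896.09 * 1e9
= 19.7971 nT

19.7971


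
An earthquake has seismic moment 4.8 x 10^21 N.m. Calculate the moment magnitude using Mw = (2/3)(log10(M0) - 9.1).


log10(M0) = log10(4.8 x 10^21) = 21.6812
Mw = 2/3 * (21.6812 - 9.1)
= 2/3 * 12.5812
= 8.39

8.39


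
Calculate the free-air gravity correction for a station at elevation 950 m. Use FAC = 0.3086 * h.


FAC = 0.3086 * h
= 0.3086 * 950
= 293.17 mGal

293.17


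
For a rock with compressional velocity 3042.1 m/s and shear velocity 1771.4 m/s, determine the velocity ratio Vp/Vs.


Vp/Vs = 3042.1 / 1771.4
= 1.7173

1.7173


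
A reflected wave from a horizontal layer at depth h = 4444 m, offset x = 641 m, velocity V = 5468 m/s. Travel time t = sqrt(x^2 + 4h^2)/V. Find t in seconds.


x^2 + 4h^2 = 641^2 + 4*4444^2 = 410881 + 78996544 = 79407425
sqrt(79407425) = 8911.0844
t = 8911.0844 / 5468 = 1.6297 s

1.6297


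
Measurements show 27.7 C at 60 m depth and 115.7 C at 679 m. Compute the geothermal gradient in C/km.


dT = 115.7 - 27.7 = 88.0 C
dz = 679 - 60 = 619 m
gradient = dT/dz * 1000 = 88.0/619 * 1000 = 142.1648 C/km

142.1648


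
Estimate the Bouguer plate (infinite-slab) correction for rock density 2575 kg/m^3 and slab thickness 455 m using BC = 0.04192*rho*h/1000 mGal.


BC = 0.04192 * rho * h / 1000
= 0.04192 * 2575 * 455 / 1000
= 49.1145 mGal

49.1145


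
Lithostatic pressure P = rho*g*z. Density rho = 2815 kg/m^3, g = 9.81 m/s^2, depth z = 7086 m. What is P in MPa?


P = rho * g * z / 1e6
= 2815 * 9.81 * 7086 / 1e6
= 195680952.9 / 1e6
= 195.681 MPa

195.681


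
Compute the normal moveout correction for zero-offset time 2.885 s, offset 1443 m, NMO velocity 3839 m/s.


x/Vnmo = 1443/3839 = 0.375879
(x/Vnmo)^2 = 0.141285
t0^2 = 8.323225
sqrt(8.323225 + 0.141285) = 2.909383
dt = 2.909383 - 2.885 = 0.024383

0.024383


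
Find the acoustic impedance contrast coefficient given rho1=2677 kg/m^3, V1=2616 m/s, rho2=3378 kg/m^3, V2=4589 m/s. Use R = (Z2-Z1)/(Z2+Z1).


Z1 = 2677 * 2616 = 7003032
Z2 = 3378 * 4589 = 15501642
R = (15501642 - 7003032) / (15501642 + 7003032) = 8498610 / 22504674 = 0.3776

0.3776


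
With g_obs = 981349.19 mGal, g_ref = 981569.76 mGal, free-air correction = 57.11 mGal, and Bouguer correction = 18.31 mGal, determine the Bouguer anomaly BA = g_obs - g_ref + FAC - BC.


BA = g_obs - g_ref + FAC - BC
= 981349.19 - 981569.76 + 57.11 - 18.31
= -181.77 mGal

-181.77


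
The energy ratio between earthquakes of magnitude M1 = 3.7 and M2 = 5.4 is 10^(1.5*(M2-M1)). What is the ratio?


M2 - M1 = 5.4 - 3.7 = 1.7
1.5 * 1.7 = 2.55
ratio = 10^2.55 = 354.81

354.81


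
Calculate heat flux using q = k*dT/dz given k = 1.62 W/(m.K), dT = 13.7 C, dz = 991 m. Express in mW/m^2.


q = k * dT / dz * 1000
= 1.62 * 13.7 / 991 * 1000
= 0.022396 * 1000
= 22.3956 mW/m^2

22.3956


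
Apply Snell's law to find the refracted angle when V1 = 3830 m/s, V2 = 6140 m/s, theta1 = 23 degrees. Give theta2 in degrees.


sin(theta1) = sin(23 deg) = 0.390731
sin(theta2) = V2/V1 * sin(theta1) = 6140/3830 * 0.390731 = 0.626394
theta2 = arcsin(0.626394) = 38.7846 degrees

38.7846


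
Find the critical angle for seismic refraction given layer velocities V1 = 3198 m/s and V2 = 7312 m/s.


V1/V2 = 3198/7312 = 0.437363
theta_c = arcsin(0.437363) = 25.9358 degrees

25.9358


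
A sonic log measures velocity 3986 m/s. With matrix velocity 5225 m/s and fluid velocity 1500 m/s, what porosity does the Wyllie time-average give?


1/V - 1/Vm = 1/3986 - 1/5225 = 5.949e-05
1/Vf - 1/Vm = 1/1500 - 1/5225 = 0.00047528
phi = 5.949e-05 / 0.00047528 = 0.1252

0.1252


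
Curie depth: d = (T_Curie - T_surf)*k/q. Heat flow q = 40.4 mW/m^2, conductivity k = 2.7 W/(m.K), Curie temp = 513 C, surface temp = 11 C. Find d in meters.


T_Curie - T_surf = 513 - 11 = 502 C
Convert q to W/m^2: 40.4 mW/m^2 = 0.0404 W/m^2
d = 502 * 2.7 / 0.0404 = 33549.5 m

33549.5


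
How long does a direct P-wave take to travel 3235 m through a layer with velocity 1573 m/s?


t = x / V
= 3235 / 1573
= 2.0566 s

2.0566


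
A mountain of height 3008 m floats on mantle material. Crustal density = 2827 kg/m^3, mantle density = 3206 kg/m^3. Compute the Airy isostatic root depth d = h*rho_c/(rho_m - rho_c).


rho_m - rho_c = 3206 - 2827 = 379
d = 3008 * 2827 / 379
= 8503616 / 379
= 22436.98 m

22436.98


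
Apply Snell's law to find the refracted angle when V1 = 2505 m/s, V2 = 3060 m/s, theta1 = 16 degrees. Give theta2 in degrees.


sin(theta1) = sin(16 deg) = 0.275637
sin(theta2) = V2/V1 * sin(theta1) = 3060/2505 * 0.275637 = 0.336707
theta2 = arcsin(0.336707) = 19.6764 degrees

19.6764


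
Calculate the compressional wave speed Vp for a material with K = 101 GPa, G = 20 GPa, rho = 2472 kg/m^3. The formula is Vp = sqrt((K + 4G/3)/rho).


First compute the effective modulus:
K + 4G/3 = 101e9 + 4*20e9/3 = 127666666666.67 Pa
Then divide by density:
127666666666.67 / 2472 = 51645091.6936 Pa/(kg/m^3)
Take the square root:
Vp = sqrt(51645091.6936) = 7186.45 m/s

7186.45


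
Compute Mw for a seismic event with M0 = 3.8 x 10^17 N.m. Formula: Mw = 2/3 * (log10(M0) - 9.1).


log10(M0) = log10(3.8 x 10^17) = 17.5798
Mw = 2/3 * (17.5798 - 9.1)
= 2/3 * 8.4798
= 5.65

5.65


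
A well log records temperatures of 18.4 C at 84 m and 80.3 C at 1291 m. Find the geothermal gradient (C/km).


dT = 80.3 - 18.4 = 61.9 C
dz = 1291 - 84 = 1207 m
gradient = dT/dz * 1000 = 61.9/1207 * 1000 = 51.2842 C/km

51.2842


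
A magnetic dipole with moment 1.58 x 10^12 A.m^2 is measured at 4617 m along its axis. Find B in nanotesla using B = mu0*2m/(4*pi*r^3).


m = 1.58 x 10^12 = 1580000000000 A.m^2
2m = 3160000000000 A.m^2
r^3 = 4617^3 = 98419153113
B = (4pi*10^-7) * 3160000000000 / (4*pi * 98419153113) * 1e9
= 3970973.114137 / 1236771553569.32 * 1e9
= 3210.7572 nT

3210.7572


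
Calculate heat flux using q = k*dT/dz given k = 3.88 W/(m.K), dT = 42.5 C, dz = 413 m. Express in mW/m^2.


q = k * dT / dz * 1000
= 3.88 * 42.5 / 413 * 1000
= 0.399274 * 1000
= 399.2736 mW/m^2

399.2736


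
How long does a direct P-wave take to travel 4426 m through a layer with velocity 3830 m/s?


t = x / V
= 4426 / 3830
= 1.1556 s

1.1556


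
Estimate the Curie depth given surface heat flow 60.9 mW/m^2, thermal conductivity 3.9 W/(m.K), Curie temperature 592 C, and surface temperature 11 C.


T_Curie - T_surf = 592 - 11 = 581 C
Convert q to W/m^2: 60.9 mW/m^2 = 0.0609 W/m^2
d = 581 * 3.9 / 0.0609 = 37206.9 m

37206.9


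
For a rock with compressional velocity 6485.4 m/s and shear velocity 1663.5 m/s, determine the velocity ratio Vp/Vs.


Vp/Vs = 6485.4 / 1663.5
= 3.8986

3.8986


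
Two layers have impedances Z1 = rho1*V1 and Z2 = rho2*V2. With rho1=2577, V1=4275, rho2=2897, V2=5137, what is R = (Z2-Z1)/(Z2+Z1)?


Z1 = 2577 * 4275 = 11016675
Z2 = 2897 * 5137 = 14881889
R = (14881889 - 11016675) / (14881889 + 11016675) = 3865214 / 25898564 = 0.1492

0.1492


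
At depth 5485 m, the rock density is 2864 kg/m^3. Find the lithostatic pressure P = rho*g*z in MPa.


P = rho * g * z / 1e6
= 2864 * 9.81 * 5485 / 1e6
= 154105682.4 / 1e6
= 154.1057 MPa

154.1057


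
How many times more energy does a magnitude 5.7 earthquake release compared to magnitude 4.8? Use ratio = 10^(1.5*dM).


M2 - M1 = 5.7 - 4.8 = 0.9
1.5 * 0.9 = 1.35
ratio = 10^1.35 = 22.39

22.39


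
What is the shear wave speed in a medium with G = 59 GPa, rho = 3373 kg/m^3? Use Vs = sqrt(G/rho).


Convert G to Pa: G = 59e9 Pa
Compute G/rho = 59e9 / 3373 = 17491847.0205
Vs = sqrt(17491847.0205) = 4182.33 m/s

4182.33


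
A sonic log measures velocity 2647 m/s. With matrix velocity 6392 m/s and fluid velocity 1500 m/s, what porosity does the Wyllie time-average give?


1/V - 1/Vm = 1/2647 - 1/6392 = 0.00022134
1/Vf - 1/Vm = 1/1500 - 1/6392 = 0.00051022
phi = 0.00022134 / 0.00051022 = 0.4338

0.4338


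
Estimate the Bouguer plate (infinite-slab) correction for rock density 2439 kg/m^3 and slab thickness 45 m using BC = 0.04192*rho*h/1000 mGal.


BC = 0.04192 * rho * h / 1000
= 0.04192 * 2439 * 45 / 1000
= 4.6009 mGal

4.6009


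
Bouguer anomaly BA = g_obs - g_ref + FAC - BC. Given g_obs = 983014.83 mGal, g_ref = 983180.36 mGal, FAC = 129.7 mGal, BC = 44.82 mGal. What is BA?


BA = g_obs - g_ref + FAC - BC
= 983014.83 - 983180.36 + 129.7 - 44.82
= -80.65 mGal

-80.65


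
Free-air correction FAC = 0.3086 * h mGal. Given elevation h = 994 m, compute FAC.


FAC = 0.3086 * h
= 0.3086 * 994
= 306.7484 mGal

306.7484


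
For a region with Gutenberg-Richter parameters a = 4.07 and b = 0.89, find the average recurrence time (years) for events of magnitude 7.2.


log10(N) = 4.07 - 0.89*7.2 = -2.338
N = 10^-2.338 = 0.004592
T = 1/N = 1/0.004592 = 217.771 years

217.771


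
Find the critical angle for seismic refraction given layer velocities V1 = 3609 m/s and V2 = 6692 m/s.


V1/V2 = 3609/6692 = 0.539301
theta_c = arcsin(0.539301) = 32.636 degrees

32.636


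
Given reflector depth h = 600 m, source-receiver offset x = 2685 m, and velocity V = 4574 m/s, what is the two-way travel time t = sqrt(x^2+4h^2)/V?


x^2 + 4h^2 = 2685^2 + 4*600^2 = 7209225 + 1440000 = 8649225
sqrt(8649225) = 2940.9565
t = 2940.9565 / 4574 = 0.643 s

0.643


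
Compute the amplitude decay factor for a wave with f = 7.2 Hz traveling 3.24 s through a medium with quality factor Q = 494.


pi*f*t/Q = pi*7.2*3.24/494 = 0.148354
A/A0 = exp(-0.148354) = 0.862126

0.862126


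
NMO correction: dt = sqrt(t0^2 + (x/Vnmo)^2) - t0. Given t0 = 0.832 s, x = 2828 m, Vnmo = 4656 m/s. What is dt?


x/Vnmo = 2828/4656 = 0.607388
(x/Vnmo)^2 = 0.368921
t0^2 = 0.692224
sqrt(0.692224 + 0.368921) = 1.030119
dt = 1.030119 - 0.832 = 0.198119

0.198119


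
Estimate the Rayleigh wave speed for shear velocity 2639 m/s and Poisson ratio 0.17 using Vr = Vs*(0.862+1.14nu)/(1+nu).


Numerator factor = 0.862 + 1.14*0.17 = 1.0558
Denominator = 1 + 0.17 = 1.17
Vr = 2639 * 1.0558 / 1.17 = 2381.42 m/s

2381.42


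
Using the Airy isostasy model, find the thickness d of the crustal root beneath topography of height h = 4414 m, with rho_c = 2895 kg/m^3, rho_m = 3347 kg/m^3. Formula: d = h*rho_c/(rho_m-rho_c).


rho_m - rho_c = 3347 - 2895 = 452
d = 4414 * 2895 / 452
= 12778530 / 452
= 28271.08 m

28271.08


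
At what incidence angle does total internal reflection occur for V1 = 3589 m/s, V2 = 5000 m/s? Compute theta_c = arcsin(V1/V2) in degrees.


V1/V2 = 3589/5000 = 0.7178
theta_c = arcsin(0.7178) = 45.8731 degrees

45.8731


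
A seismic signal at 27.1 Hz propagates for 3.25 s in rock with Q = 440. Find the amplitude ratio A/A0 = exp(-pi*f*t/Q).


pi*f*t/Q = pi*27.1*3.25/440 = 0.628854
A/A0 = exp(-0.628854) = 0.533202

0.533202


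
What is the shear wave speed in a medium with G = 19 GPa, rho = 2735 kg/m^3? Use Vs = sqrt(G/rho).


Convert G to Pa: G = 19e9 Pa
Compute G/rho = 19e9 / 2735 = 6946983.5466
Vs = sqrt(6946983.5466) = 2635.71 m/s

2635.71


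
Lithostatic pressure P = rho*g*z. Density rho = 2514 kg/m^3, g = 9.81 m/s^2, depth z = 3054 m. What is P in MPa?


P = rho * g * z / 1e6
= 2514 * 9.81 * 3054 / 1e6
= 75318786.36 / 1e6
= 75.3188 MPa

75.3188


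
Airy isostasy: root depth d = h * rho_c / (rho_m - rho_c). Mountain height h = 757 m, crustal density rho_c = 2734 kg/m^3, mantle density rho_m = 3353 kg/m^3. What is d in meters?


rho_m - rho_c = 3353 - 2734 = 619
d = 757 * 2734 / 619
= 2069638 / 619
= 3343.52 m

3343.52


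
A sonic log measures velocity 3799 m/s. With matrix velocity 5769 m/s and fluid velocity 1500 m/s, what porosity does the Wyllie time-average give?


1/V - 1/Vm = 1/3799 - 1/5769 = 8.989e-05
1/Vf - 1/Vm = 1/1500 - 1/5769 = 0.00049333
phi = 8.989e-05 / 0.00049333 = 0.1822

0.1822


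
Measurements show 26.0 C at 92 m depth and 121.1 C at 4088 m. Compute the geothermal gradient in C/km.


dT = 121.1 - 26.0 = 95.1 C
dz = 4088 - 92 = 3996 m
gradient = dT/dz * 1000 = 95.1/3996 * 1000 = 23.7988 C/km

23.7988


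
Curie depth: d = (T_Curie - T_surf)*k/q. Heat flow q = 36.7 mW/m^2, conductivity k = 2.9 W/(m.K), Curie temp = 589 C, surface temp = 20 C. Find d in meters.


T_Curie - T_surf = 589 - 20 = 569 C
Convert q to W/m^2: 36.7 mW/m^2 = 0.0367 W/m^2
d = 569 * 2.9 / 0.0367 = 44961.85 m

44961.85


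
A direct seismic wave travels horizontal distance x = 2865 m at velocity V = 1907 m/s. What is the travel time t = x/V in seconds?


t = x / V
= 2865 / 1907
= 1.5024 s

1.5024


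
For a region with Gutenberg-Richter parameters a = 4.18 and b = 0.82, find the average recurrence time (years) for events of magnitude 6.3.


log10(N) = 4.18 - 0.82*6.3 = -0.986
N = 10^-0.986 = 0.103276
T = 1/N = 1/0.103276 = 9.6828 years

9.6828


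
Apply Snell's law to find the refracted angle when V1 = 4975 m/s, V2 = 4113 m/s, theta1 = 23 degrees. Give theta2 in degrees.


sin(theta1) = sin(23 deg) = 0.390731
sin(theta2) = V2/V1 * sin(theta1) = 4113/4975 * 0.390731 = 0.323031
theta2 = arcsin(0.323031) = 18.8463 degrees

18.8463


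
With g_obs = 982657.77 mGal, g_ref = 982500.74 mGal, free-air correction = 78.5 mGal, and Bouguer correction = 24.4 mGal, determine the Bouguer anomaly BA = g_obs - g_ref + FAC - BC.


BA = g_obs - g_ref + FAC - BC
= 982657.77 - 982500.74 + 78.5 - 24.4
= 211.13 mGal

211.13


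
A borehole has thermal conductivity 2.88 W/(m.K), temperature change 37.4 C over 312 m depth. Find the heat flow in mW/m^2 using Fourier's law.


q = k * dT / dz * 1000
= 2.88 * 37.4 / 312 * 1000
= 0.345231 * 1000
= 345.2308 mW/m^2

345.2308


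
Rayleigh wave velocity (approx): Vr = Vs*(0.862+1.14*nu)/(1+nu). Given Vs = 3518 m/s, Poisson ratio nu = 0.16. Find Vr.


Numerator factor = 0.862 + 1.14*0.16 = 1.0444
Denominator = 1 + 0.16 = 1.16
Vr = 3518 * 1.0444 / 1.16 = 3167.41 m/s

3167.41


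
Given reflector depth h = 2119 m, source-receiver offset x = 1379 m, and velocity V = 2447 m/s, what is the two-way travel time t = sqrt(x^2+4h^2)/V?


x^2 + 4h^2 = 1379^2 + 4*2119^2 = 1901641 + 17960644 = 19862285
sqrt(19862285) = 4456.7124
t = 4456.7124 / 2447 = 1.8213 s

1.8213


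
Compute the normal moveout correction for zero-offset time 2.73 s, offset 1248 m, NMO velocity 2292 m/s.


x/Vnmo = 1248/2292 = 0.544503
(x/Vnmo)^2 = 0.296483
t0^2 = 7.4529
sqrt(7.4529 + 0.296483) = 2.783771
dt = 2.783771 - 2.73 = 0.053771

0.053771


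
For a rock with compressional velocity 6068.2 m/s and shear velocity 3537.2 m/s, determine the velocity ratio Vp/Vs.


Vp/Vs = 6068.2 / 3537.2
= 1.7155

1.7155


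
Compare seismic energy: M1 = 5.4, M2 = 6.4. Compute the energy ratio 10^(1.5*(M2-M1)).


M2 - M1 = 6.4 - 5.4 = 1.0
1.5 * 1.0 = 1.5
ratio = 10^1.5 = 31.62

31.62


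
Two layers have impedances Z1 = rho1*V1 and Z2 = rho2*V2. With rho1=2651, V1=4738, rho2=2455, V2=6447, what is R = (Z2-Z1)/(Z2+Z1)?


Z1 = 2651 * 4738 = 12560438
Z2 = 2455 * 6447 = 15827385
R = (15827385 - 12560438) / (15827385 + 12560438) = 3266947 / 28387823 = 0.1151

0.1151


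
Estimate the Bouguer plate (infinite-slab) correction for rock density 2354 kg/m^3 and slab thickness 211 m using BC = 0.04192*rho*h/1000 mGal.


BC = 0.04192 * rho * h / 1000
= 0.04192 * 2354 * 211 / 1000
= 20.8214 mGal

20.8214


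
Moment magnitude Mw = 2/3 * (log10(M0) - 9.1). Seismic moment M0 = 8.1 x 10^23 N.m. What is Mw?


log10(M0) = log10(8.1 x 10^23) = 23.9085
Mw = 2/3 * (23.9085 - 9.1)
= 2/3 * 14.8085
= 9.87

9.87


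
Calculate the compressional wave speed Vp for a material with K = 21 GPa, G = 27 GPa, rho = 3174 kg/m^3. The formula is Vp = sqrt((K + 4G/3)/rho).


First compute the effective modulus:
K + 4G/3 = 21e9 + 4*27e9/3 = 57000000000.0 Pa
Then divide by density:
57000000000.0 / 3174 = 17958412.0983 Pa/(kg/m^3)
Take the square root:
Vp = sqrt(17958412.0983) = 4237.74 m/s

4237.74


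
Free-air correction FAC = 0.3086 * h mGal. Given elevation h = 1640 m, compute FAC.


FAC = 0.3086 * h
= 0.3086 * 1640
= 506.104 mGal

506.104


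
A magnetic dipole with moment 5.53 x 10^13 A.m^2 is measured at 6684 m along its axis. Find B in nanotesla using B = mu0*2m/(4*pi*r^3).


m = 5.53 x 10^13 = 55300000000000 A.m^2
2m = 110600000000000 A.m^2
r^3 = 6684^3 = 298613421504
B = (4pi*10^-7) * 110600000000000 / (4*pi * 298613421504) * 1e9
= 138984058.994812 / 3752486925041.12 * 1e9
= 37037.853 nT

37037.853


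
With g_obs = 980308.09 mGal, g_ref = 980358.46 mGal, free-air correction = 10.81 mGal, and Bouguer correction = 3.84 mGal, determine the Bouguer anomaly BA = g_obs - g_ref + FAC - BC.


BA = g_obs - g_ref + FAC - BC
= 980308.09 - 980358.46 + 10.81 - 3.84
= -43.4 mGal

-43.4


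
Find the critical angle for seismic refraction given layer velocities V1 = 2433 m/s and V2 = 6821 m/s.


V1/V2 = 2433/6821 = 0.356693
theta_c = arcsin(0.356693) = 20.8972 degrees

20.8972


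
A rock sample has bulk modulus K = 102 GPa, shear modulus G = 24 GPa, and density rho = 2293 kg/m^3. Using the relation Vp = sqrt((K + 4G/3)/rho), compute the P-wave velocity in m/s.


First compute the effective modulus:
K + 4G/3 = 102e9 + 4*24e9/3 = 134000000000.0 Pa
Then divide by density:
134000000000.0 / 2293 = 58438726.5591 Pa/(kg/m^3)
Take the square root:
Vp = sqrt(58438726.5591) = 7644.52 m/s

7644.52


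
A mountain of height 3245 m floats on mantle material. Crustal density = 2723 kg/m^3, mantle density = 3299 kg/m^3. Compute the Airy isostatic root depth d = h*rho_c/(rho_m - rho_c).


rho_m - rho_c = 3299 - 2723 = 576
d = 3245 * 2723 / 576
= 8836135 / 576
= 15340.51 m

15340.51


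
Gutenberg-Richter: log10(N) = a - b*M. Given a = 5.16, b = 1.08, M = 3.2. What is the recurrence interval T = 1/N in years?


log10(N) = 5.16 - 1.08*3.2 = 1.704
N = 10^1.704 = 50.582466
T = 1/N = 1/50.582466 = 0.0198 years

0.0198


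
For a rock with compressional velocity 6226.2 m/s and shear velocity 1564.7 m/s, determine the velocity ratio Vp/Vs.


Vp/Vs = 6226.2 / 1564.7
= 3.9792

3.9792


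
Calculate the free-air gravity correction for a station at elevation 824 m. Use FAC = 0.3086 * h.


FAC = 0.3086 * h
= 0.3086 * 824
= 254.2864 mGal

254.2864


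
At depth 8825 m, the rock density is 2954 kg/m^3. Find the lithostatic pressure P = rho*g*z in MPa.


P = rho * g * z / 1e6
= 2954 * 9.81 * 8825 / 1e6
= 255737380.5 / 1e6
= 255.7374 MPa

255.7374


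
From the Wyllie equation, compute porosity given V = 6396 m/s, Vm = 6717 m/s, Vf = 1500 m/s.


1/V - 1/Vm = 1/6396 - 1/6717 = 7.47e-06
1/Vf - 1/Vm = 1/1500 - 1/6717 = 0.00051779
phi = 7.47e-06 / 0.00051779 = 0.0144

0.0144


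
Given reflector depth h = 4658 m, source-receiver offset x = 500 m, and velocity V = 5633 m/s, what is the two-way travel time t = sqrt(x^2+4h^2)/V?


x^2 + 4h^2 = 500^2 + 4*4658^2 = 250000 + 86787856 = 87037856
sqrt(87037856) = 9329.4081
t = 9329.4081 / 5633 = 1.6562 s

1.6562


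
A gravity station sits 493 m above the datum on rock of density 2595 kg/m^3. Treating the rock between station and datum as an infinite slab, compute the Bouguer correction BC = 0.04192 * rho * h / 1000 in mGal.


BC = 0.04192 * rho * h / 1000
= 0.04192 * 2595 * 493 / 1000
= 53.6297 mGal

53.6297


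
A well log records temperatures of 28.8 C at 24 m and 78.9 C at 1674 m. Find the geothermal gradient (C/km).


dT = 78.9 - 28.8 = 50.1 C
dz = 1674 - 24 = 1650 m
gradient = dT/dz * 1000 = 50.1/1650 * 1000 = 30.3636 C/km

30.3636


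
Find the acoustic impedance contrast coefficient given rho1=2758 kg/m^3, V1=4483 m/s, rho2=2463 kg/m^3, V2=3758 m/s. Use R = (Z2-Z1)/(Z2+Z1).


Z1 = 2758 * 4483 = 12364114
Z2 = 2463 * 3758 = 9255954
R = (9255954 - 12364114) / (9255954 + 12364114) = -3108160 / 21620068 = -0.1438

-0.1438


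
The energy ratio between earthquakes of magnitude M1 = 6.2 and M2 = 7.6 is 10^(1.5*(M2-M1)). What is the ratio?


M2 - M1 = 7.6 - 6.2 = 1.4
1.5 * 1.4 = 2.1
ratio = 10^2.1 = 125.89

125.89


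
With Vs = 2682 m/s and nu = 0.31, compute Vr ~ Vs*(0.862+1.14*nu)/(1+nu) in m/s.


Numerator factor = 0.862 + 1.14*0.31 = 1.2154
Denominator = 1 + 0.31 = 1.31
Vr = 2682 * 1.2154 / 1.31 = 2488.32 m/s

2488.32


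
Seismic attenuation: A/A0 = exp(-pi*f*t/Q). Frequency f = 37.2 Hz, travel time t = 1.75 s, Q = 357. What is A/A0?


pi*f*t/Q = pi*37.2*1.75/357 = 0.572879
A/A0 = exp(-0.572879) = 0.5639

0.5639


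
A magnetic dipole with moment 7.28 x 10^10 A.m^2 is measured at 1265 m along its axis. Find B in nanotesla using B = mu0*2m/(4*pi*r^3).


m = 7.28 x 10^10 = 72800000000 A.m^2
2m = 145600000000 A.m^2
r^3 = 1265^3 = 2024284625
B = (4pi*10^-7) * 145600000000 / (4*pi * 2024284625) * 1e9
= 182966.356145 / 25437910826.7 * 1e9
= 7192.6644 nT

7192.6644


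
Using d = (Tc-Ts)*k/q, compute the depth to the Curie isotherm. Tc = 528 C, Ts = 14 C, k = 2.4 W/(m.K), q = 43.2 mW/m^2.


T_Curie - T_surf = 528 - 14 = 514 C
Convert q to W/m^2: 43.2 mW/m^2 = 0.0432 W/m^2
d = 514 * 2.4 / 0.0432 = 28555.56 m

28555.56


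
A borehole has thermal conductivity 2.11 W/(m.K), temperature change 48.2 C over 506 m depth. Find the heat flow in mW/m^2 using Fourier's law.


q = k * dT / dz * 1000
= 2.11 * 48.2 / 506 * 1000
= 0.200992 * 1000
= 200.9921 mW/m^2

200.9921


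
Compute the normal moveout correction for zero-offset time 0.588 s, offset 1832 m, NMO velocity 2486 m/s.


x/Vnmo = 1832/2486 = 0.736927
(x/Vnmo)^2 = 0.543061
t0^2 = 0.345744
sqrt(0.345744 + 0.543061) = 0.942765
dt = 0.942765 - 0.588 = 0.354765

0.354765


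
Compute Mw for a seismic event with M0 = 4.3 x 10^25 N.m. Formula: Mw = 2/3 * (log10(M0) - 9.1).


log10(M0) = log10(4.3 x 10^25) = 25.6335
Mw = 2/3 * (25.6335 - 9.1)
= 2/3 * 16.5335
= 11.02

11.02


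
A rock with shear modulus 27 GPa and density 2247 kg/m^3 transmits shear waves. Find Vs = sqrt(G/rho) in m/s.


Convert G to Pa: G = 27e9 Pa
Compute G/rho = 27e9 / 2247 = 12016021.3618
Vs = sqrt(12016021.3618) = 3466.41 m/s

3466.41


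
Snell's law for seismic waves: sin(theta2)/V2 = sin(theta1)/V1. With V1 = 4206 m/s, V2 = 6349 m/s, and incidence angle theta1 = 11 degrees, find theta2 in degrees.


sin(theta1) = sin(11 deg) = 0.190809
sin(theta2) = V2/V1 * sin(theta1) = 6349/4206 * 0.190809 = 0.288028
theta2 = arcsin(0.288028) = 16.7399 degrees

16.7399


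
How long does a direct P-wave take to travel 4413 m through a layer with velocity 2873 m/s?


t = x / V
= 4413 / 2873
= 1.536 s

1.536


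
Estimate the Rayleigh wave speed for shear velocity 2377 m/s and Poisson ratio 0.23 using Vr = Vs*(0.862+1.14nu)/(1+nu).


Numerator factor = 0.862 + 1.14*0.23 = 1.1242
Denominator = 1 + 0.23 = 1.23
Vr = 2377 * 1.1242 / 1.23 = 2172.54 m/s

2172.54


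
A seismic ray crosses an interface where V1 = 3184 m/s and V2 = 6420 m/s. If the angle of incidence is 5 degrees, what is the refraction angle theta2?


sin(theta1) = sin(5 deg) = 0.087156
sin(theta2) = V2/V1 * sin(theta1) = 6420/3184 * 0.087156 = 0.175735
theta2 = arcsin(0.175735) = 10.1214 degrees

10.1214


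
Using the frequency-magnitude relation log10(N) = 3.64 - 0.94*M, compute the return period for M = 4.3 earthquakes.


log10(N) = 3.64 - 0.94*4.3 = -0.402
N = 10^-0.402 = 0.396278
T = 1/N = 1/0.396278 = 2.5235 years

2.5235


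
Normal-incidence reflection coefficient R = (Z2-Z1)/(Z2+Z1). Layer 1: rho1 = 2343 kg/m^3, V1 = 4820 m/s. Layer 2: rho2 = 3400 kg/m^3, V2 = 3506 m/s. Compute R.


Z1 = 2343 * 4820 = 11293260
Z2 = 3400 * 3506 = 11920400
R = (11920400 - 11293260) / (11920400 + 11293260) = 627140 / 23213660 = 0.027

0.027


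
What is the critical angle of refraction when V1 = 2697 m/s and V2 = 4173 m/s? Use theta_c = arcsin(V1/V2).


V1/V2 = 2697/4173 = 0.646298
theta_c = arcsin(0.646298) = 40.263 degrees

40.263


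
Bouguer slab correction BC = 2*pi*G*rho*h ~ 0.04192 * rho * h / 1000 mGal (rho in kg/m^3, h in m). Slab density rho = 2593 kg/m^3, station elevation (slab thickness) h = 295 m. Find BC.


BC = 0.04192 * rho * h / 1000
= 0.04192 * 2593 * 295 / 1000
= 32.0661 mGal

32.0661


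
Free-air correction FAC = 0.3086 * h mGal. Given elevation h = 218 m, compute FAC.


FAC = 0.3086 * h
= 0.3086 * 218
= 67.2748 mGal

67.2748


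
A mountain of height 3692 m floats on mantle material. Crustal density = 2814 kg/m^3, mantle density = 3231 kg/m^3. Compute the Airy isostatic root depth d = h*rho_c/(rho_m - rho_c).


rho_m - rho_c = 3231 - 2814 = 417
d = 3692 * 2814 / 417
= 10389288 / 417
= 24914.36 m

24914.36


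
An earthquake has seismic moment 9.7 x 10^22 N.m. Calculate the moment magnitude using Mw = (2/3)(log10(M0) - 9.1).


log10(M0) = log10(9.7 x 10^22) = 22.9868
Mw = 2/3 * (22.9868 - 9.1)
= 2/3 * 13.8868
= 9.26

9.26


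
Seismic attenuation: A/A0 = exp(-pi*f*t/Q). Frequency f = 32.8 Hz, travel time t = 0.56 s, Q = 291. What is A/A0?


pi*f*t/Q = pi*32.8*0.56/291 = 0.198298
A/A0 = exp(-0.198298) = 0.820125

0.820125


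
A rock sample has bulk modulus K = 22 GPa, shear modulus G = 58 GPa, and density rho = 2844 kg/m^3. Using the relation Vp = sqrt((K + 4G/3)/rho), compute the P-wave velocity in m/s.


First compute the effective modulus:
K + 4G/3 = 22e9 + 4*58e9/3 = 99333333333.33 Pa
Then divide by density:
99333333333.33 / 2844 = 34927332.3957 Pa/(kg/m^3)
Take the square root:
Vp = sqrt(34927332.3957) = 5909.94 m/s

5909.94


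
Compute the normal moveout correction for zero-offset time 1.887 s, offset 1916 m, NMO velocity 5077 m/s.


x/Vnmo = 1916/5077 = 0.377388
(x/Vnmo)^2 = 0.142422
t0^2 = 3.560769
sqrt(3.560769 + 0.142422) = 1.924368
dt = 1.924368 - 1.887 = 0.037368

0.037368


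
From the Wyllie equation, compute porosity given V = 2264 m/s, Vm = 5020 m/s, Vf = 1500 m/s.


1/V - 1/Vm = 1/2264 - 1/5020 = 0.00024249
1/Vf - 1/Vm = 1/1500 - 1/5020 = 0.00046746
phi = 0.00024249 / 0.00046746 = 0.5187

0.5187


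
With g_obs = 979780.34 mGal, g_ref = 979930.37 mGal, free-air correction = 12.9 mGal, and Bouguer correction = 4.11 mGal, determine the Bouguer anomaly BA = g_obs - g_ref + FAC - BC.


BA = g_obs - g_ref + FAC - BC
= 979780.34 - 979930.37 + 12.9 - 4.11
= -141.24 mGal

-141.24


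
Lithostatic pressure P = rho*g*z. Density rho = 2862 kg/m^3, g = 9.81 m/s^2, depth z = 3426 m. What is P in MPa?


P = rho * g * z / 1e6
= 2862 * 9.81 * 3426 / 1e6
= 96189129.72 / 1e6
= 96.1891 MPa

96.1891


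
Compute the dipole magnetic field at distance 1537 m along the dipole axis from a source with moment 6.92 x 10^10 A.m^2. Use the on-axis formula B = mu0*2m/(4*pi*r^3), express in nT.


m = 6.92 x 10^10 = 69200000000 A.m^2
2m = 138400000000 A.m^2
r^3 = 1537^3 = 3630961153
B = (4pi*10^-7) * 138400000000 / (4*pi * 3630961153) * 1e9
= 173918.569303 / 45628003534.94 * 1e9
= 3811.6629 nT

3811.6629


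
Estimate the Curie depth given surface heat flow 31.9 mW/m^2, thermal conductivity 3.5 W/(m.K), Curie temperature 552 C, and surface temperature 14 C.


T_Curie - T_surf = 552 - 14 = 538 C
Convert q to W/m^2: 31.9 mW/m^2 = 0.0319 W/m^2
d = 538 * 3.5 / 0.0319 = 59028.21 m

59028.21


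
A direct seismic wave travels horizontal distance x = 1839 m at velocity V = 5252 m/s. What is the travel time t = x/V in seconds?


t = x / V
= 1839 / 5252
= 0.3502 s

0.3502


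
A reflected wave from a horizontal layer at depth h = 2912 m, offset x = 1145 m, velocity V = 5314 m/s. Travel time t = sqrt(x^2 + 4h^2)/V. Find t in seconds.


x^2 + 4h^2 = 1145^2 + 4*2912^2 = 1311025 + 33918976 = 35230001
sqrt(35230001) = 5935.4866
t = 5935.4866 / 5314 = 1.117 s

1.117


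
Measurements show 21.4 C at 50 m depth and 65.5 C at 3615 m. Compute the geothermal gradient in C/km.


dT = 65.5 - 21.4 = 44.1 C
dz = 3615 - 50 = 3565 m
gradient = dT/dz * 1000 = 44.1/3565 * 1000 = 12.3703 C/km

12.3703


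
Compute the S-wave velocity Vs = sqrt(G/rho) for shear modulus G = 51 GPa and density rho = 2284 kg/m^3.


Convert G to Pa: G = 51e9 Pa
Compute G/rho = 51e9 / 2284 = 22329246.9352
Vs = sqrt(22329246.9352) = 4725.38 m/s

4725.38


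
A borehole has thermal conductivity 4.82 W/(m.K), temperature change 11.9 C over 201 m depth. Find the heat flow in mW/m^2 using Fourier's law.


q = k * dT / dz * 1000
= 4.82 * 11.9 / 201 * 1000
= 0.285363 * 1000
= 285.3632 mW/m^2

285.3632


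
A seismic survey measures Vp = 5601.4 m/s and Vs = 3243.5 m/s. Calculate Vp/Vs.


Vp/Vs = 5601.4 / 3243.5
= 1.727

1.727


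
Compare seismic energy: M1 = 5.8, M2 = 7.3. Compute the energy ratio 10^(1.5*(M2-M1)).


M2 - M1 = 7.3 - 5.8 = 1.5
1.5 * 1.5 = 2.25
ratio = 10^2.25 = 177.83

177.83


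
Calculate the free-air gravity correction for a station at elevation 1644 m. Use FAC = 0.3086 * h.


FAC = 0.3086 * h
= 0.3086 * 1644
= 507.3384 mGal

507.3384


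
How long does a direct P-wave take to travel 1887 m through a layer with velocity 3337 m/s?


t = x / V
= 1887 / 3337
= 0.5655 s

0.5655


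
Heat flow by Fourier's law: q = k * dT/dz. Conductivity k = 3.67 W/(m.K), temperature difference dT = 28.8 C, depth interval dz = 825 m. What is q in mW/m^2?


q = k * dT / dz * 1000
= 3.67 * 28.8 / 825 * 1000
= 0.128116 * 1000
= 128.1164 mW/m^2

128.1164


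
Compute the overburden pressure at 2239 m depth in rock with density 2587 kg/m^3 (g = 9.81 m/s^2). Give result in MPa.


P = rho * g * z / 1e6
= 2587 * 9.81 * 2239 / 1e6
= 56822394.33 / 1e6
= 56.8224 MPa

56.8224


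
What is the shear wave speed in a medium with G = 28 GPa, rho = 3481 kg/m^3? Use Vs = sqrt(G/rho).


Convert G to Pa: G = 28e9 Pa
Compute G/rho = 28e9 / 3481 = 8043665.6133
Vs = sqrt(8043665.6133) = 2836.14 m/s

2836.14


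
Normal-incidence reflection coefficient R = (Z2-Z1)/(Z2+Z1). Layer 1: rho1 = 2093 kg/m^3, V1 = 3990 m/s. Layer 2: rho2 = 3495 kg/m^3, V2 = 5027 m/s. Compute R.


Z1 = 2093 * 3990 = 8351070
Z2 = 3495 * 5027 = 17569365
R = (17569365 - 8351070) / (17569365 + 8351070) = 9218295 / 25920435 = 0.3556

0.3556


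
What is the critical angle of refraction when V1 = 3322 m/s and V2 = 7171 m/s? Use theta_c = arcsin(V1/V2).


V1/V2 = 3322/7171 = 0.463255
theta_c = arcsin(0.463255) = 27.5973 degrees

27.5973


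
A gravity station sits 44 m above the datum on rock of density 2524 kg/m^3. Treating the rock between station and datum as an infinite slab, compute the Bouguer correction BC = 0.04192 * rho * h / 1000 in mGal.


BC = 0.04192 * rho * h / 1000
= 0.04192 * 2524 * 44 / 1000
= 4.6555 mGal

4.6555


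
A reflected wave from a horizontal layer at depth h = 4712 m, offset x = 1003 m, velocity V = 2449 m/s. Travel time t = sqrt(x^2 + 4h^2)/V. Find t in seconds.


x^2 + 4h^2 = 1003^2 + 4*4712^2 = 1006009 + 88811776 = 89817785
sqrt(89817785) = 9477.2245
t = 9477.2245 / 2449 = 3.8698 s

3.8698


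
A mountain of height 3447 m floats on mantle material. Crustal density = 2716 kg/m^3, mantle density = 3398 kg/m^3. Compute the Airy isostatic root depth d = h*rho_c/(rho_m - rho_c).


rho_m - rho_c = 3398 - 2716 = 682
d = 3447 * 2716 / 682
= 9362052 / 682
= 13727.35 m

13727.35


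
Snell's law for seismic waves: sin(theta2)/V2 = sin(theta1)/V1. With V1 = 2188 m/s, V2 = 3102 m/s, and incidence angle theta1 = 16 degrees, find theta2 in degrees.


sin(theta1) = sin(16 deg) = 0.275637
sin(theta2) = V2/V1 * sin(theta1) = 3102/2188 * 0.275637 = 0.39078
theta2 = arcsin(0.39078) = 23.0031 degrees

23.0031


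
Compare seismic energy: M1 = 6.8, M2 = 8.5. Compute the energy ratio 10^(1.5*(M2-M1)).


M2 - M1 = 8.5 - 6.8 = 1.7
1.5 * 1.7 = 2.55
ratio = 10^2.55 = 354.81

354.81


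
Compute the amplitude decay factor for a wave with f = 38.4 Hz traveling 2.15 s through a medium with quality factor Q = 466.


pi*f*t/Q = pi*38.4*2.15/466 = 0.556588
A/A0 = exp(-0.556588) = 0.573162

0.573162


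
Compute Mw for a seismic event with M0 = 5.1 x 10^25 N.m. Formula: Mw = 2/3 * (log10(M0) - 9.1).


log10(M0) = log10(5.1 x 10^25) = 25.7076
Mw = 2/3 * (25.7076 - 9.1)
= 2/3 * 16.6076
= 11.07

11.07


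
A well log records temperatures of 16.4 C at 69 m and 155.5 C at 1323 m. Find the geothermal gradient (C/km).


dT = 155.5 - 16.4 = 139.1 C
dz = 1323 - 69 = 1254 m
gradient = dT/dz * 1000 = 139.1/1254 * 1000 = 110.925 C/km

110.925


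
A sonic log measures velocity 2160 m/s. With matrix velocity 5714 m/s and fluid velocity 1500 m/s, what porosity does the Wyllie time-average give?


1/V - 1/Vm = 1/2160 - 1/5714 = 0.00028795
1/Vf - 1/Vm = 1/1500 - 1/5714 = 0.00049166
phi = 0.00028795 / 0.00049166 = 0.5857

0.5857


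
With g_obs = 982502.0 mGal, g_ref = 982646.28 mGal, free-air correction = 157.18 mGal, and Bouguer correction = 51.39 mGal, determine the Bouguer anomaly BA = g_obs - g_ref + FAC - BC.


BA = g_obs - g_ref + FAC - BC
= 982502.0 - 982646.28 + 157.18 - 51.39
= -38.49 mGal

-38.49


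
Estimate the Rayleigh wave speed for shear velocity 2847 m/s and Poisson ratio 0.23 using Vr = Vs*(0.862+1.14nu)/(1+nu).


Numerator factor = 0.862 + 1.14*0.23 = 1.1242
Denominator = 1 + 0.23 = 1.23
Vr = 2847 * 1.1242 / 1.23 = 2602.11 m/s

2602.11


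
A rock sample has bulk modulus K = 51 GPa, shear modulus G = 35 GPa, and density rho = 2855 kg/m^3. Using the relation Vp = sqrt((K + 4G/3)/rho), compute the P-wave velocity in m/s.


First compute the effective modulus:
K + 4G/3 = 51e9 + 4*35e9/3 = 97666666666.67 Pa
Then divide by density:
97666666666.67 / 2855 = 34208990.0759 Pa/(kg/m^3)
Take the square root:
Vp = sqrt(34208990.0759) = 5848.85 m/s

5848.85


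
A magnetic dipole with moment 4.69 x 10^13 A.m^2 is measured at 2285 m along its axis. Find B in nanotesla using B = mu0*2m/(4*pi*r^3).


m = 4.69 x 10^13 = 46900000000000 A.m^2
2m = 93800000000000 A.m^2
r^3 = 2285^3 = 11930499125
B = (4pi*10^-7) * 93800000000000 / (4*pi * 11930499125) * 1e9
= 117872556.362689 / 149923073619.04 * 1e9
= 786220.2496 nT

786220.2496


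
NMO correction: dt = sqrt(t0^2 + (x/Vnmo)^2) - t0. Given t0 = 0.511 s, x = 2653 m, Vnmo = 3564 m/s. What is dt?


x/Vnmo = 2653/3564 = 0.744388
(x/Vnmo)^2 = 0.554114
t0^2 = 0.261121
sqrt(0.261121 + 0.554114) = 0.902904
dt = 0.902904 - 0.511 = 0.391904

0.391904


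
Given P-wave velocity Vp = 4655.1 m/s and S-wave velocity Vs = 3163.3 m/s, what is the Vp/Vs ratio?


Vp/Vs = 4655.1 / 3163.3
= 1.4716

1.4716


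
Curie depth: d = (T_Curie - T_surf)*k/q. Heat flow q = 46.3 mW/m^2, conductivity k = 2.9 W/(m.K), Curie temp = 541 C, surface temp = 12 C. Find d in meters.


T_Curie - T_surf = 541 - 12 = 529 C
Convert q to W/m^2: 46.3 mW/m^2 = 0.0463 W/m^2
d = 529 * 2.9 / 0.0463 = 33133.91 m

33133.91


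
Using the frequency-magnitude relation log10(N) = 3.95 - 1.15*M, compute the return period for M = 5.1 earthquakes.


log10(N) = 3.95 - 1.15*5.1 = -1.915
N = 10^-1.915 = 0.012162
T = 1/N = 1/0.012162 = 82.2243 years

82.2243


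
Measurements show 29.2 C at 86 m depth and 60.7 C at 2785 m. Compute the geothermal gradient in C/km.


dT = 60.7 - 29.2 = 31.5 C
dz = 2785 - 86 = 2699 m
gradient = dT/dz * 1000 = 31.5/2699 * 1000 = 11.671 C/km

11.671


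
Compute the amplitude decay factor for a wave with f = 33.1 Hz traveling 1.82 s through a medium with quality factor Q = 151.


pi*f*t/Q = pi*33.1*1.82/151 = 1.25335
A/A0 = exp(-1.25335) = 0.285547

0.285547


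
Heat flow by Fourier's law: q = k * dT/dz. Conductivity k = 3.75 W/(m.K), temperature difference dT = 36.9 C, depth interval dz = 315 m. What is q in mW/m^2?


q = k * dT / dz * 1000
= 3.75 * 36.9 / 315 * 1000
= 0.439286 * 1000
= 439.2857 mW/m^2

439.2857


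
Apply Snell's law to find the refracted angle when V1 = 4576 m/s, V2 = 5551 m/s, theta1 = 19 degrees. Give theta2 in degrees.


sin(theta1) = sin(19 deg) = 0.325568
sin(theta2) = V2/V1 * sin(theta1) = 5551/4576 * 0.325568 = 0.394936
theta2 = arcsin(0.394936) = 23.262 degrees

23.262


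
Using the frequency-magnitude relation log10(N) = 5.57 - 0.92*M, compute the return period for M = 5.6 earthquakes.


log10(N) = 5.57 - 0.92*5.6 = 0.418
N = 10^0.418 = 2.618183
T = 1/N = 1/2.618183 = 0.3819 years

0.3819
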